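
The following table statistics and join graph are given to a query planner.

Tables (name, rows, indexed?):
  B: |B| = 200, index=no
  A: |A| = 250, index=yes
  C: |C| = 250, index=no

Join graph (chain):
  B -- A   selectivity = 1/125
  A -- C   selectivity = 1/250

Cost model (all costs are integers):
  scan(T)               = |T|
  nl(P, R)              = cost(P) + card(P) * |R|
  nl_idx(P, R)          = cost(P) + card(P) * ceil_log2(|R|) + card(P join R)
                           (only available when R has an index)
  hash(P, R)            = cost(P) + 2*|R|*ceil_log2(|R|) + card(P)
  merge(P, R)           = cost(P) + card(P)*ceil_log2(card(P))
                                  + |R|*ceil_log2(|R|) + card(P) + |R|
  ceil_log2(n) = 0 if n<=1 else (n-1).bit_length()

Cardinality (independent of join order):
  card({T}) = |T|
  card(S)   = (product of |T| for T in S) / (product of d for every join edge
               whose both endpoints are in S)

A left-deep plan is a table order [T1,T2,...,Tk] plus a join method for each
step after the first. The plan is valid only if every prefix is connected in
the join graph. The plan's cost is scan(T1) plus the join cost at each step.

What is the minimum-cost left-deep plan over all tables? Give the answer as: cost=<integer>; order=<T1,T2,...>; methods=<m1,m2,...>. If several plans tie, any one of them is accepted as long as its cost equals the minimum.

cost=5950; order=C,A,B; methods=nl_idx,hash

Selinger DP (subsets sized 1..n):
  {B}: scan cost=200, card=200
  {A}: scan cost=250, card=250
  {C}: scan cost=250, card=250
  {AB}: card=400; try (A,nl_idx)→2200, (B,hash)→3700, (A,merge)→4250, (B,merge)→4300, (A,hash)→4400, (A,nl)→50200 …(+1); best=2200 via (A,nl_idx)
  {AC}: card=250; try (A,nl_idx)→2500, (C,hash)→4500, (A,hash)→4500, (C,merge)→4750, (A,merge)→4750, (C,nl)→62750 …(+1); best=2500 via (A,nl_idx)
  {ABC}: card=400; try (B,hash)→5950, (B,merge)→6550, (C,hash)→6600, (C,merge)→8450, (B,nl)→52500, (C,nl)→102200; best=5950 via (B,hash)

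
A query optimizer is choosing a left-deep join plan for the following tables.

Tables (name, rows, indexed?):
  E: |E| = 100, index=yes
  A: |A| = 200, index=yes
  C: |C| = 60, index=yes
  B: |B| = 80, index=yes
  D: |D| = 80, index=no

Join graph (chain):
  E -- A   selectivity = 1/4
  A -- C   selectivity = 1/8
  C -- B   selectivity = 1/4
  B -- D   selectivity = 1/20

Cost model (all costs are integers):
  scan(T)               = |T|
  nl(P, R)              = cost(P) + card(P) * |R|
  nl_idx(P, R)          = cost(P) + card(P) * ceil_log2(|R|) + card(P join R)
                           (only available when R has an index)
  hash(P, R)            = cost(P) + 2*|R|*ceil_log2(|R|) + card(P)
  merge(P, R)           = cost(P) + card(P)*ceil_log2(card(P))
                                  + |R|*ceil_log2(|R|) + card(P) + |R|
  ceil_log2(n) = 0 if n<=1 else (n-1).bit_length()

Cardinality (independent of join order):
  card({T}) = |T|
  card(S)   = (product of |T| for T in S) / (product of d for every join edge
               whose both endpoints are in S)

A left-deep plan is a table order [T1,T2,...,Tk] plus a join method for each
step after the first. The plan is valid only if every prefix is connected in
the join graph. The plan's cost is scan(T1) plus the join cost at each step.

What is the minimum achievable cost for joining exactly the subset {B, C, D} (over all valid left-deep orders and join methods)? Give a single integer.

Selinger DP over subsets of {B,C,D}:
  {C}: scan cost=60, card=60
  {B}: scan cost=80, card=80
  {D}: scan cost=80, card=80
  {BC}: card=1200; try (C,hash)→880, (B,merge)→1120, (C,merge)→1140, (B,hash)→1240, (B,nl_idx)→1680, (C,nl_idx)→1760 …(+2); best=880 via (C,hash)
  {BD}: card=320; try (B,nl_idx)→960, (D,hash)→1280, (B,hash)→1280, (D,merge)→1360, (B,merge)→1360, (D,nl)→6480 …(+1); best=960 via (B,nl_idx)
  {BCD}: card=4800; try (C,hash)→2000, (D,hash)→3200, (C,merge)→4580, (C,nl_idx)→7680, (D,merge)→15920, (C,nl)→20160 …(+1); best=2000 via (C,hash)

2000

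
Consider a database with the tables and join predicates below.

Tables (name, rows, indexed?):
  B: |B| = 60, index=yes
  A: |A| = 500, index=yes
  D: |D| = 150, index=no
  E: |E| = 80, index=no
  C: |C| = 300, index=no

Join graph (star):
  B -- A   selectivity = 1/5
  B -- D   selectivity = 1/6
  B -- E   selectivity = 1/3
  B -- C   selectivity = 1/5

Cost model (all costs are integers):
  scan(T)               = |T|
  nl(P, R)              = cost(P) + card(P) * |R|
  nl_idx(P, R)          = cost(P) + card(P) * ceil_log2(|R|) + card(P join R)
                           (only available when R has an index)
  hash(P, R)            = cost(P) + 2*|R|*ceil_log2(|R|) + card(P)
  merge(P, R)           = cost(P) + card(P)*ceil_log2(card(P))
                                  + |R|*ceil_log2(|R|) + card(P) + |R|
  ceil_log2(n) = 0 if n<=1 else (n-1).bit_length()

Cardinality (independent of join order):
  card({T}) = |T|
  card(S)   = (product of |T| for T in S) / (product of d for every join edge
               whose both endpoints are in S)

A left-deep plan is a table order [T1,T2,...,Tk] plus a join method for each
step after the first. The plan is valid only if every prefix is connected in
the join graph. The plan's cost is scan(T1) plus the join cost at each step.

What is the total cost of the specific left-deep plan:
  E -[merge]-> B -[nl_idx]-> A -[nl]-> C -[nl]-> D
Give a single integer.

1488175540

step 1: scan E: cost=80, card=80
step 2: join B via merge
    card(P join B) = 80*60/(3) = 1600
    cost = 80 + 80*7 + 60*6 + 80 + 60 = 1140
step 3: join A via nl_idx
    card(P join A) = 1600*500/(5) = 160000
    cost = 1140 + 1600*9 + 160000 = 175540
step 4: join C via nl
    card(P join C) = 160000*300/(5) = 9600000
    cost = 175540 + 160000*300 = 48175540
step 5: join D via nl
    card(P join D) = 9600000*150/(6) = 240000000
    cost = 48175540 + 9600000*150 = 1488175540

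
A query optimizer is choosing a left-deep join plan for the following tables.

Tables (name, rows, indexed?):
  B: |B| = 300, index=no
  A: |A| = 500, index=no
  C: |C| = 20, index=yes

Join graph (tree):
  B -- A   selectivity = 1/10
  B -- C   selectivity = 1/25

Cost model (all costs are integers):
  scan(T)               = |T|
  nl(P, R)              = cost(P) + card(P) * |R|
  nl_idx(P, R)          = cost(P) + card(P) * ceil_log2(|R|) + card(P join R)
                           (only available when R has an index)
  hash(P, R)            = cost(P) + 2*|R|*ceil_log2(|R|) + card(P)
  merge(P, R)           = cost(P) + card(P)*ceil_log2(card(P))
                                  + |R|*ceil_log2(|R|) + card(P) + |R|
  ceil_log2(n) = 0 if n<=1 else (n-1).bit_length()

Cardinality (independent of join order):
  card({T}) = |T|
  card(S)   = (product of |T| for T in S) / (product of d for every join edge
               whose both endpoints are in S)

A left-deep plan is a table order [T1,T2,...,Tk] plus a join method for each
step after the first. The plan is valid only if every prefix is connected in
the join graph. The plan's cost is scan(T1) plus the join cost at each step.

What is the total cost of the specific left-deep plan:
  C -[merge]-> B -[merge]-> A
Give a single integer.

step 1: scan C: cost=20, card=20
step 2: join B via merge
    card(P join B) = 20*300/(25) = 240
    cost = 20 + 20*5 + 300*9 + 20 + 300 = 3140
step 3: join A via merge
    card(P join A) = 240*500/(10) = 12000
    cost = 3140 + 240*8 + 500*9 + 240 + 500 = 10300

10300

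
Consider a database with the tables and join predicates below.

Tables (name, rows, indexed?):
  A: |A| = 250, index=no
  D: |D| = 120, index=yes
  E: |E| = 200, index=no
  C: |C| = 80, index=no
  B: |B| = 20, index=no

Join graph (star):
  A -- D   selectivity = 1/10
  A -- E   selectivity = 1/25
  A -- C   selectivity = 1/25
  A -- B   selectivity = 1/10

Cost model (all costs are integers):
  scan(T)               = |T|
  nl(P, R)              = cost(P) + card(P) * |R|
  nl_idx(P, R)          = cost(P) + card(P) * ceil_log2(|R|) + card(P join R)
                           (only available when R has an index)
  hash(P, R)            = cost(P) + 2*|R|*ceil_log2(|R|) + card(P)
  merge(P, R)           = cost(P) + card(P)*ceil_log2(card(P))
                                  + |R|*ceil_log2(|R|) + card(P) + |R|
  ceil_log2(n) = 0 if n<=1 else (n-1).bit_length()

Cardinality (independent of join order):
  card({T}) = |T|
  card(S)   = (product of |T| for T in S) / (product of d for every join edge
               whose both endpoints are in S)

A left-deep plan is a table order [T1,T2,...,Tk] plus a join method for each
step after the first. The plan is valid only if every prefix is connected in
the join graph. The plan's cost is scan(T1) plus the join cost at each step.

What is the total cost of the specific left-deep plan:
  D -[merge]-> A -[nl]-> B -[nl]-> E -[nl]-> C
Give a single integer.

5103330

step 1: scan D: cost=120, card=120
step 2: join A via merge
    card(P join A) = 120*250/(10) = 3000
    cost = 120 + 120*7 + 250*8 + 120 + 250 = 3330
step 3: join B via nl
    card(P join B) = 3000*20/(10) = 6000
    cost = 3330 + 3000*20 = 63330
step 4: join E via nl
    card(P join E) = 6000*200/(25) = 48000
    cost = 63330 + 6000*200 = 1263330
step 5: join C via nl
    card(P join C) = 48000*80/(25) = 153600
    cost = 1263330 + 48000*80 = 5103330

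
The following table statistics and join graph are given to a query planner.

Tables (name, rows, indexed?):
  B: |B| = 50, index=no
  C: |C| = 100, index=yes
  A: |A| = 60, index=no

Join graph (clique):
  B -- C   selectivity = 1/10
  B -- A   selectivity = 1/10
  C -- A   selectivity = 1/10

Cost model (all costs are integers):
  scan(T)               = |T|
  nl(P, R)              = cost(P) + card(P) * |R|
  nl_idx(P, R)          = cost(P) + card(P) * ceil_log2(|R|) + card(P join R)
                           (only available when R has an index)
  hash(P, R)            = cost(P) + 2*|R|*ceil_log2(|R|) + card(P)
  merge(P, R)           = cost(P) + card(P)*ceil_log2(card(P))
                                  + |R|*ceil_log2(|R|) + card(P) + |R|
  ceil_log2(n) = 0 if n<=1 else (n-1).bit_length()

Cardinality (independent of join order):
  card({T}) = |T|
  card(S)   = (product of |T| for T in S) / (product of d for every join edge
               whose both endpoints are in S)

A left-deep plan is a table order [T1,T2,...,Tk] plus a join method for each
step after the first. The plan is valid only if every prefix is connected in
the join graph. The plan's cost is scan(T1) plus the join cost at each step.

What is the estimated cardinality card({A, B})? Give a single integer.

Tables in S: A(60), B(50)
Edges inside S: B-A(d=10)
numerator = 60 * 50 = 3000
denominator = 10 = 10
card(S) = 3000 / 10 = 300

300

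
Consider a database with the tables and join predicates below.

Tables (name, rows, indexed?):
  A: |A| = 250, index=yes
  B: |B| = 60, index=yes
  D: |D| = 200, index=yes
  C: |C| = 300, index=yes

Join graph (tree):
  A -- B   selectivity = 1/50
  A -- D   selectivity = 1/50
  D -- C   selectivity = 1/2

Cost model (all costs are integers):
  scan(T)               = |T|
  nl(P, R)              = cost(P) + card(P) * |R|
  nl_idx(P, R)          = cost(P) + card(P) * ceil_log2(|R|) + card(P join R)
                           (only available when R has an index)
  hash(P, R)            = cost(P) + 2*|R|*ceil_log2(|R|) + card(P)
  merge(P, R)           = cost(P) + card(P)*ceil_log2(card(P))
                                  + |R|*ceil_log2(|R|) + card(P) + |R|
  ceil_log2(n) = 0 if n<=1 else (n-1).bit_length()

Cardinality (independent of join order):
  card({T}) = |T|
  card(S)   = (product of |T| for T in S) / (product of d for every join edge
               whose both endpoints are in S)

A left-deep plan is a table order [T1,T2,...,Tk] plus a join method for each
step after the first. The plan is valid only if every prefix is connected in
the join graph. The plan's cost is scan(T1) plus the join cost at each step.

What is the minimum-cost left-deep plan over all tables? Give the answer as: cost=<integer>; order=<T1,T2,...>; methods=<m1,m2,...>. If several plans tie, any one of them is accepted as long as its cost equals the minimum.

Selinger DP (subsets sized 1..n):
  {A}: scan cost=250, card=250
  {B}: scan cost=60, card=60
  {D}: scan cost=200, card=200
  {C}: scan cost=300, card=300
  {AB}: card=300; try (A,nl_idx)→840, (B,hash)→1220, (B,nl_idx)→2050, (A,merge)→2730, (B,merge)→2920, (A,hash)→4120 …(+2); best=840 via (A,nl_idx)
  {AD}: card=1000; try (A,nl_idx)→2800, (D,nl_idx)→3250, (D,hash)→3700, (A,merge)→4250, (D,merge)→4300, (A,hash)→4400 …(+2); best=2800 via (A,nl_idx)
  {CD}: card=30000; try (D,hash)→3800, (C,merge)→5000, (D,merge)→5100, (C,hash)→5800, (C,nl_idx)→32000, (D,nl_idx)→32700 …(+2); best=3800 via (D,hash)
  {ABD}: card=1200; try (D,hash)→4340, (D,nl_idx)→4440, (B,hash)→4520, (D,merge)→5640, (B,nl_idx)→10000, (B,merge)→14220 …(+2); best=4340 via (D,hash)
  {ACD}: card=150000; try (C,hash)→9200, (C,merge)→16800, (A,hash)→37800, (C,nl_idx)→161800, (C,nl)→302800, (A,nl_idx)→393800 …(+2); best=9200 via (C,hash)
  {ABCD}: card=180000; try (C,hash)→10940, (C,merge)→21740, (B,hash)→159920, (C,nl_idx)→195140, (C,nl)→364340, (B,nl_idx)→1089200 …(+2); best=10940 via (C,hash)

cost=10940; order=B,A,D,C; methods=nl_idx,hash,hash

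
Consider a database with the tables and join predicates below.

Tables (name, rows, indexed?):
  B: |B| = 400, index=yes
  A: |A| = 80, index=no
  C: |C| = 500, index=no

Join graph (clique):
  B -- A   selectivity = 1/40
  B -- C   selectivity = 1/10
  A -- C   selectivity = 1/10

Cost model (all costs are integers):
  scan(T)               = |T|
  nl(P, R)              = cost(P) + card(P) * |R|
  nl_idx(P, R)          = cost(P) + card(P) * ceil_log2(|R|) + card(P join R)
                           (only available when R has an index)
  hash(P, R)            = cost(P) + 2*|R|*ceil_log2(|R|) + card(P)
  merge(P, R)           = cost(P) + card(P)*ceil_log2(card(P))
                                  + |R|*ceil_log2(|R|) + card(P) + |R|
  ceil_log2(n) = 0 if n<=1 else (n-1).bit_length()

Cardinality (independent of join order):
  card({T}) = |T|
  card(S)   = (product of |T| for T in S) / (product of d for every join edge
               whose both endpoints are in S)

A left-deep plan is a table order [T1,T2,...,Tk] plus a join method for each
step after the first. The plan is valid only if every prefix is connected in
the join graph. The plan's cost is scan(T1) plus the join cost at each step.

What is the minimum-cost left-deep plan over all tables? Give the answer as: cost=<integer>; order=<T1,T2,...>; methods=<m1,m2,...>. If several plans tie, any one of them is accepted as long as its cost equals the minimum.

cost=11400; order=A,B,C; methods=nl_idx,hash

Selinger DP (subsets sized 1..n):
  {B}: scan cost=400, card=400
  {A}: scan cost=80, card=80
  {C}: scan cost=500, card=500
  {AB}: card=800; try (B,nl_idx)→1600, (A,hash)→1920, (B,merge)→4720, (A,merge)→5040, (B,hash)→7360, (B,nl)→32080 …(+1); best=1600 via (B,nl_idx)
  {BC}: card=20000; try (B,hash)→8200, (C,merge)→9400, (B,merge)→9500, (C,hash)→9800, (B,nl_idx)→25000, (C,nl)→200400 …(+1); best=8200 via (B,hash)
  {AC}: card=4000; try (A,hash)→2120, (C,merge)→5720, (A,merge)→6140, (C,hash)→9160, (C,nl)→40080, (A,nl)→40500; best=2120 via (A,hash)
  {ABC}: card=4000; try (C,hash)→11400, (B,hash)→13320, (C,merge)→15400, (A,hash)→29320, (B,nl_idx)→42120, (B,merge)→58120 …(+4); best=11400 via (C,hash)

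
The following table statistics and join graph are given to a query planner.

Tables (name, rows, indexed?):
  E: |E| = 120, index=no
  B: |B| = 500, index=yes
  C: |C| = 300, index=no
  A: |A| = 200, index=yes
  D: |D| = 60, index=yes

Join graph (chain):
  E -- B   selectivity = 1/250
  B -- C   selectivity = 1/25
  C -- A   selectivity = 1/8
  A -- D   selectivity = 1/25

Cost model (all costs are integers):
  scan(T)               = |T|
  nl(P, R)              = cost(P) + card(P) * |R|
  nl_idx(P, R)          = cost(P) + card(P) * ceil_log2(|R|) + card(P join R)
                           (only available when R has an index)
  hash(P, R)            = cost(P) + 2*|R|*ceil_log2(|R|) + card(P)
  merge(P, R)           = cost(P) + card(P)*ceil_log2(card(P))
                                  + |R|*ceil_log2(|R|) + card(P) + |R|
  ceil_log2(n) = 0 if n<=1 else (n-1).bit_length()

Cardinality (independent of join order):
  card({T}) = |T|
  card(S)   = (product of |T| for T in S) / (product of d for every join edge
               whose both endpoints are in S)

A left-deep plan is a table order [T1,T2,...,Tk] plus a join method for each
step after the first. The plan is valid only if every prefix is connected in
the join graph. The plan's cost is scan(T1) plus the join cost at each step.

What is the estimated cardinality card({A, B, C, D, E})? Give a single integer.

172800

Tables in S: A(200), B(500), C(300), D(60), E(120)
Edges inside S: E-B(d=250), B-C(d=25), C-A(d=8), A-D(d=25)
numerator = 200 * 500 * 300 * 60 * 120 = 216000000000
denominator = 250 * 25 * 8 * 25 = 1250000
card(S) = 216000000000 / 1250000 = 172800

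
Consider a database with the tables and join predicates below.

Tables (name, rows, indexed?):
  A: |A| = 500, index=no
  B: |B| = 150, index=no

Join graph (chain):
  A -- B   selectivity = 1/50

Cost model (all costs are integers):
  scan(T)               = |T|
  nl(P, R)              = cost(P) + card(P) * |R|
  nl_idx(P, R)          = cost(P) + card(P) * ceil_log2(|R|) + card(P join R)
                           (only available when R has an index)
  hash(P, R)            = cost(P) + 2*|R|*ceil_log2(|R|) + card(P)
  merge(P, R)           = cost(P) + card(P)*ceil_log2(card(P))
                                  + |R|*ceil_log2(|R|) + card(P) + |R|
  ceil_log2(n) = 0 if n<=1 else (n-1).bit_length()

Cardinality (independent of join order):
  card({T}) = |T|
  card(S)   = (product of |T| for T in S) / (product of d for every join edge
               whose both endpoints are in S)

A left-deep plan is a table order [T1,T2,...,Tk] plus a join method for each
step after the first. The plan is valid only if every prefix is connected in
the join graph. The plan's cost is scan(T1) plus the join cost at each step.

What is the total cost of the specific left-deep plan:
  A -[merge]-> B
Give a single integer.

6850

step 1: scan A: cost=500, card=500
step 2: join B via merge
    card(P join B) = 500*150/(50) = 1500
    cost = 500 + 500*9 + 150*8 + 500 + 150 = 6850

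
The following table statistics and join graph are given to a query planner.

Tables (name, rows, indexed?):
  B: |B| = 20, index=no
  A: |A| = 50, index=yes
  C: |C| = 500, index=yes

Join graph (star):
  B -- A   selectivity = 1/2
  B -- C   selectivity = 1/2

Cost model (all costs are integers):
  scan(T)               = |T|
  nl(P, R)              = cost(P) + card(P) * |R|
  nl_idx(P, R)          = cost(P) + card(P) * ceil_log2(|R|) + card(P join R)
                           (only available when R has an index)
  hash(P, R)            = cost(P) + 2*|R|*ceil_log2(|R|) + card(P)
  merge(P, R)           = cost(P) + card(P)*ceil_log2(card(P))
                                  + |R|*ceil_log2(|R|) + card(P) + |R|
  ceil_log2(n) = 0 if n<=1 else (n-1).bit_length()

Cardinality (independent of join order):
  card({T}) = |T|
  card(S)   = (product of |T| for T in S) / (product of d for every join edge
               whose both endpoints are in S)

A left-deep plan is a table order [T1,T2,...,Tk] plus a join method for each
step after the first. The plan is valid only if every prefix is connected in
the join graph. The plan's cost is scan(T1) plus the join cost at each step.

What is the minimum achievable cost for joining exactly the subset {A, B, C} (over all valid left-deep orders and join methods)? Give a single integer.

Selinger DP over subsets of {A,B,C}:
  {B}: scan cost=20, card=20
  {A}: scan cost=50, card=50
  {C}: scan cost=500, card=500
  {AB}: card=500; try (B,hash)→300, (A,merge)→490, (B,merge)→520, (A,hash)→640, (A,nl_idx)→640, (A,nl)→1020 …(+1); best=300 via (B,hash)
  {BC}: card=5000; try (B,hash)→1200, (C,merge)→5140, (C,nl_idx)→5200, (B,merge)→5620, (C,hash)→9040, (C,nl)→10020 …(+1); best=1200 via (B,hash)
  {ABC}: card=125000; try (A,hash)→6800, (C,hash)→9800, (C,merge)→10300, (A,merge)→71550, (C,nl_idx)→129800, (A,nl_idx)→156200 …(+2); best=6800 via (A,hash)

6800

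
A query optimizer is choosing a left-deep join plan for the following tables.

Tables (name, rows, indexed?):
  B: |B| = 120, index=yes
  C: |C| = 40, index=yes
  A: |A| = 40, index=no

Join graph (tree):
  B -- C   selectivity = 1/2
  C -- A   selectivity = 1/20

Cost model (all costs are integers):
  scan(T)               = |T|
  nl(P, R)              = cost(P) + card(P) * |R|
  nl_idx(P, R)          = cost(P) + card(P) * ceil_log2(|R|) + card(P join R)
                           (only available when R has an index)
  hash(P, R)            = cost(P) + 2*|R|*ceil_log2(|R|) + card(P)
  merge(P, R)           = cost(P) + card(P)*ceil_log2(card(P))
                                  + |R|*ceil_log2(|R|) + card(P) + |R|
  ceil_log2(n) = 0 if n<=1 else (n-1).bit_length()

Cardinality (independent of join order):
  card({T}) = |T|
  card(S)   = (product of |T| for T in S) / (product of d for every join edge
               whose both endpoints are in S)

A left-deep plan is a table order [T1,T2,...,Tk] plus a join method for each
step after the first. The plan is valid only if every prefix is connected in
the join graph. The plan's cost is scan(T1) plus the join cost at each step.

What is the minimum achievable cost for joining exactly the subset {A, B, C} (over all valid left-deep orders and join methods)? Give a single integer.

Selinger DP over subsets of {A,B,C}:
  {B}: scan cost=120, card=120
  {C}: scan cost=40, card=40
  {A}: scan cost=40, card=40
  {BC}: card=2400; try (C,hash)→720, (B,merge)→1280, (C,merge)→1360, (B,hash)→1760, (B,nl_idx)→2720, (C,nl_idx)→3240 …(+2); best=720 via (C,hash)
  {AC}: card=80; try (C,nl_idx)→360, (C,hash)→560, (A,hash)→560, (C,merge)→600, (A,merge)→600, (C,nl)→1640 …(+1); best=360 via (C,nl_idx)
  {ABC}: card=4800; try (B,merge)→1960, (B,hash)→2120, (A,hash)→3600, (B,nl_idx)→5720, (B,nl)→9960, (A,merge)→32200 …(+1); best=1960 via (B,merge)

1960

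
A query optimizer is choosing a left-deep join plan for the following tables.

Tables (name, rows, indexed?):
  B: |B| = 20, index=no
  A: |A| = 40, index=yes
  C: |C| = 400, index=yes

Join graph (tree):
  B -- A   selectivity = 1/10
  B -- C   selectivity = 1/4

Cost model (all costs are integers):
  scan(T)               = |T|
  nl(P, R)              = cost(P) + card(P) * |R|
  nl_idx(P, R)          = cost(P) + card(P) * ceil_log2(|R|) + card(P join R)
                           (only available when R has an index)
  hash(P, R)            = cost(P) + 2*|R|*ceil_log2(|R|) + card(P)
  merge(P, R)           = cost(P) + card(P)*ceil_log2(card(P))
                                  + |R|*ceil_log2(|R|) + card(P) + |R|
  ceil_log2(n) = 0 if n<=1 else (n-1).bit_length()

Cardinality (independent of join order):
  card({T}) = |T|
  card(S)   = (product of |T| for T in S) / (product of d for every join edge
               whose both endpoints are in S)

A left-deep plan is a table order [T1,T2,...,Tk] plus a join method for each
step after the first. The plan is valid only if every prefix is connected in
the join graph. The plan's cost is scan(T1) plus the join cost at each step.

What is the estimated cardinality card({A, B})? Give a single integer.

80

Tables in S: A(40), B(20)
Edges inside S: B-A(d=10)
numerator = 40 * 20 = 800
denominator = 10 = 10
card(S) = 800 / 10 = 80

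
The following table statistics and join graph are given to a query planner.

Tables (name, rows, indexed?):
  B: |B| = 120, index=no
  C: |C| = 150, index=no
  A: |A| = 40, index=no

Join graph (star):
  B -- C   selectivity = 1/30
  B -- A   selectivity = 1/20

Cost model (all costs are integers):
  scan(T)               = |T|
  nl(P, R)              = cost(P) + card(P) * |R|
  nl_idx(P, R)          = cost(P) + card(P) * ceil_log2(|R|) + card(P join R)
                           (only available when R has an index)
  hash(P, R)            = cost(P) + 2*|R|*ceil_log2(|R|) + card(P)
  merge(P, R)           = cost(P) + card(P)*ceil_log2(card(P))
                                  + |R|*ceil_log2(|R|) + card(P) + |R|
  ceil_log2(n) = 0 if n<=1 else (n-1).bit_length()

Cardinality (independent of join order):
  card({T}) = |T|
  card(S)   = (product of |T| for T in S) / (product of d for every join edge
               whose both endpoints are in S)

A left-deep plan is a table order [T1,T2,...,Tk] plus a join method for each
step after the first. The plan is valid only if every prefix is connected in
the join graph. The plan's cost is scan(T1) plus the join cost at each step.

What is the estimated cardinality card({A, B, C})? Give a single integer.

1200

Tables in S: A(40), B(120), C(150)
Edges inside S: B-C(d=30), B-A(d=20)
numerator = 40 * 120 * 150 = 720000
denominator = 30 * 20 = 600
card(S) = 720000 / 600 = 1200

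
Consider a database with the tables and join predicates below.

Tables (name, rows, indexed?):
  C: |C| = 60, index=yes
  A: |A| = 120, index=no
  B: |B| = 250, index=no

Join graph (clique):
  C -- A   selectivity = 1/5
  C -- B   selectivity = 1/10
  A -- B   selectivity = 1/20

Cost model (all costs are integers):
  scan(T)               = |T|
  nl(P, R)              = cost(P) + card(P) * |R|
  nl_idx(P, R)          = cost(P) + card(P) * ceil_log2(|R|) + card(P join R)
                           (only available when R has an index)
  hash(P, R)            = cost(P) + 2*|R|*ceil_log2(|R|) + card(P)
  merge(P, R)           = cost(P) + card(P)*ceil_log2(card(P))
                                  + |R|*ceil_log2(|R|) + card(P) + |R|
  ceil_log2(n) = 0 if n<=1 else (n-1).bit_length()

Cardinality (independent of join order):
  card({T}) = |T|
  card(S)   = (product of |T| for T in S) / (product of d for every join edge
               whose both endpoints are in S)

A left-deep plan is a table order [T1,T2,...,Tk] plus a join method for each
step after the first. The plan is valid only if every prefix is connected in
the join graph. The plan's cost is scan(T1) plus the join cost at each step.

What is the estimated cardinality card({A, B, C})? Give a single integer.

1800

Tables in S: A(120), B(250), C(60)
Edges inside S: C-A(d=5), C-B(d=10), A-B(d=20)
numerator = 120 * 250 * 60 = 1800000
denominator = 5 * 10 * 20 = 1000
card(S) = 1800000 / 1000 = 1800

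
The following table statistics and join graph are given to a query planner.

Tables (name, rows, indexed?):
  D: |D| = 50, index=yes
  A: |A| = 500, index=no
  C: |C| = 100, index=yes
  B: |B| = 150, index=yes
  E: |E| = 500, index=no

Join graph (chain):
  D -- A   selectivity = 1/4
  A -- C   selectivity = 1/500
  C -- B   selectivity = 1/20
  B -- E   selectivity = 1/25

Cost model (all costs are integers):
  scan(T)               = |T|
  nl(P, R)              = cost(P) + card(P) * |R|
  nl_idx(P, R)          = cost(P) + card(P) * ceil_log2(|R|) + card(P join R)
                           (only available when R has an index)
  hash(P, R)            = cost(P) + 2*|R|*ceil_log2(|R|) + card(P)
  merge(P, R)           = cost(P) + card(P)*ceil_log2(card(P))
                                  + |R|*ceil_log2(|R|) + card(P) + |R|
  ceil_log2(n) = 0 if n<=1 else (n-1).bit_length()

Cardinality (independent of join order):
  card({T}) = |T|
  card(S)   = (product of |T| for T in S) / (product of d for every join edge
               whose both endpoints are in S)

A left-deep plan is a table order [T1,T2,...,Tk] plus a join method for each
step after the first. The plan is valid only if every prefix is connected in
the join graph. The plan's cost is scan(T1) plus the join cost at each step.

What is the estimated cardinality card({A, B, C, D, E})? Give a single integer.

Tables in S: A(500), B(150), C(100), D(50), E(500)
Edges inside S: D-A(d=4), A-C(d=500), C-B(d=20), B-E(d=25)
numerator = 500 * 150 * 100 * 50 * 500 = 187500000000
denominator = 4 * 500 * 20 * 25 = 1000000
card(S) = 187500000000 / 1000000 = 187500

187500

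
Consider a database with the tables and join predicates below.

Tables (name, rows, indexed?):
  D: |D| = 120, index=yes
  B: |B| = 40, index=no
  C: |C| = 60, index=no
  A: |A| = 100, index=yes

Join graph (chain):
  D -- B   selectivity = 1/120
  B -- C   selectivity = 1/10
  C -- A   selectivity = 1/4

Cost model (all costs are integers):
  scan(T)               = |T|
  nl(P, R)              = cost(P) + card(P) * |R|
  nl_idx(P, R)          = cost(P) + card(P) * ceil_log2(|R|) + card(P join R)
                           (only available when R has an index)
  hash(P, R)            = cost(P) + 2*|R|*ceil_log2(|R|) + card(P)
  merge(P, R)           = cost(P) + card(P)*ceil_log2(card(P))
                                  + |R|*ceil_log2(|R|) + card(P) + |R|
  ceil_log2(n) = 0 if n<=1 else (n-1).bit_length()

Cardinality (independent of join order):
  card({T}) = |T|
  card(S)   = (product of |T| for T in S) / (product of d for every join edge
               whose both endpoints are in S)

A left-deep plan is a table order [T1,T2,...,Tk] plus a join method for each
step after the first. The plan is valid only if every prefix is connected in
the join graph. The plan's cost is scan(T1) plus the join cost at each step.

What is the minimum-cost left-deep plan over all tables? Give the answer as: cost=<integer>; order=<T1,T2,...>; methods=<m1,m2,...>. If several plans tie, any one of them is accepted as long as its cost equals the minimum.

Selinger DP (subsets sized 1..n):
  {D}: scan cost=120, card=120
  {B}: scan cost=40, card=40
  {C}: scan cost=60, card=60
  {A}: scan cost=100, card=100
  {BD}: card=40; try (D,nl_idx)→360, (B,hash)→720, (D,merge)→1280, (B,merge)→1360, (D,hash)→1760, (D,nl)→4840 …(+1); best=360 via (D,nl_idx)
  {BC}: card=240; try (B,hash)→600, (C,merge)→740, (B,merge)→760, (C,hash)→800, (C,nl)→2440, (B,nl)→2460; best=600 via (B,hash)
  {AC}: card=1500; try (C,hash)→920, (A,merge)→1280, (C,merge)→1320, (A,hash)→1520, (A,nl_idx)→1980, (A,nl)→6060 …(+1); best=920 via (C,hash)
  {BCD}: card=240; try (C,merge)→1060, (C,hash)→1120, (D,hash)→2520, (D,nl_idx)→2520, (C,nl)→2760, (D,merge)→3720 …(+1); best=1060 via (C,merge)
  {ABC}: card=6000; try (A,hash)→2240, (B,hash)→2900, (A,merge)→3560, (A,nl_idx)→8280, (B,merge)→19200, (A,nl)→24600 …(+1); best=2240 via (A,hash)
  {ABCD}: card=6000; try (A,hash)→2700, (A,merge)→4020, (A,nl_idx)→8740, (D,hash)→9920, (A,nl)→25060, (D,nl_idx)→50240 …(+2); best=2700 via (A,hash)

cost=2700; order=B,D,C,A; methods=nl_idx,merge,hash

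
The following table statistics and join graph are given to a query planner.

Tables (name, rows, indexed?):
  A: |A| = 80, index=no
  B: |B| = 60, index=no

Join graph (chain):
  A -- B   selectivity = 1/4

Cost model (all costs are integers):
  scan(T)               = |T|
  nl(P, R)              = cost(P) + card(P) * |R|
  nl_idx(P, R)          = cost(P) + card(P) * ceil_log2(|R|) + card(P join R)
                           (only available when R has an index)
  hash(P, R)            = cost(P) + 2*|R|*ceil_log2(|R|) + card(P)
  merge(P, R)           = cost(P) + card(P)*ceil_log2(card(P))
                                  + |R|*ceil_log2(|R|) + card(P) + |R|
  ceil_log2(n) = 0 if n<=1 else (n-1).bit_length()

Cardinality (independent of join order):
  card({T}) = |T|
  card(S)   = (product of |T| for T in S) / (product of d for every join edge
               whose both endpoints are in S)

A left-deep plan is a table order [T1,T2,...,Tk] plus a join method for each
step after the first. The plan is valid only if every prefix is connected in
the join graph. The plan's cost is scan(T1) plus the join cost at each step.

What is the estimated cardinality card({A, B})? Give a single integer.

Tables in S: A(80), B(60)
Edges inside S: A-B(d=4)
numerator = 80 * 60 = 4800
denominator = 4 = 4
card(S) = 4800 / 4 = 1200

1200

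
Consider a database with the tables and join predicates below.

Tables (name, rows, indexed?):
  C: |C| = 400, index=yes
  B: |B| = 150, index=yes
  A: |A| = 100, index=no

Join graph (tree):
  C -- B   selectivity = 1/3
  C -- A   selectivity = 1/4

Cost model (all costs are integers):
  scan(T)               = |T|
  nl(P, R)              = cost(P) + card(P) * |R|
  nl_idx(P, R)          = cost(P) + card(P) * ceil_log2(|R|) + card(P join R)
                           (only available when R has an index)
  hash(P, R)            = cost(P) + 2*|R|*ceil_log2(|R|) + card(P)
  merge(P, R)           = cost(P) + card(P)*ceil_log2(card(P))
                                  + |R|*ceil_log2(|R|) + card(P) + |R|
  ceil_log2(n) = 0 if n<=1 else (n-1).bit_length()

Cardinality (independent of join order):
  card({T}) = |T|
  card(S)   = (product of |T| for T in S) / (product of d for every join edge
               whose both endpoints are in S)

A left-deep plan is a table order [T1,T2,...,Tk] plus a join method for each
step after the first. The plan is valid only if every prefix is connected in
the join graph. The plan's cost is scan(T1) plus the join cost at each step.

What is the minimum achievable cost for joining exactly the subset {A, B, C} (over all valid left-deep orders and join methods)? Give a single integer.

14600

Selinger DP over subsets of {A,B,C}:
  {C}: scan cost=400, card=400
  {B}: scan cost=150, card=150
  {A}: scan cost=100, card=100
  {BC}: card=20000; try (B,hash)→3200, (C,merge)→5500, (B,merge)→5750, (C,hash)→7500, (C,nl_idx)→21500, (B,nl_idx)→23600 …(+2); best=3200 via (B,hash)
  {AC}: card=10000; try (A,hash)→2200, (C,merge)→4900, (A,merge)→5200, (C,hash)→7400, (C,nl_idx)→11000, (C,nl)→40100 …(+1); best=2200 via (A,hash)
  {ABC}: card=500000; try (B,hash)→14600, (A,hash)→24600, (B,merge)→153550, (A,merge)→324000, (B,nl_idx)→582200, (B,nl)→1502200 …(+1); best=14600 via (B,hash)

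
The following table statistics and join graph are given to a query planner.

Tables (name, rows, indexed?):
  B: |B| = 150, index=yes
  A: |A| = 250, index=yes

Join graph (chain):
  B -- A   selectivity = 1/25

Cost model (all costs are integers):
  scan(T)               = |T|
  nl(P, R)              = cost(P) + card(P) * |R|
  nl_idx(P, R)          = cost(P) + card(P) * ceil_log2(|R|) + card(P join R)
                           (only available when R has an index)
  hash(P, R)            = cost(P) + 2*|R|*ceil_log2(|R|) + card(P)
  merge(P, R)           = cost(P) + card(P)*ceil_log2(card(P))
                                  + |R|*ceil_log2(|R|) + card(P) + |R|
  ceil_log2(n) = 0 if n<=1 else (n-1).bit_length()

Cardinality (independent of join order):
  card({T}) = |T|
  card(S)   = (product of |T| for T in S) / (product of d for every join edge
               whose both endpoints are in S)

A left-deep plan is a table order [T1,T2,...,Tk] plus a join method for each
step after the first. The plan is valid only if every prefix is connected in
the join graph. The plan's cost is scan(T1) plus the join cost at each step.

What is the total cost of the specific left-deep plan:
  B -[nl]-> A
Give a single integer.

step 1: scan B: cost=150, card=150
step 2: join A via nl
    card(P join A) = 150*250/(25) = 1500
    cost = 150 + 150*250 = 37650

37650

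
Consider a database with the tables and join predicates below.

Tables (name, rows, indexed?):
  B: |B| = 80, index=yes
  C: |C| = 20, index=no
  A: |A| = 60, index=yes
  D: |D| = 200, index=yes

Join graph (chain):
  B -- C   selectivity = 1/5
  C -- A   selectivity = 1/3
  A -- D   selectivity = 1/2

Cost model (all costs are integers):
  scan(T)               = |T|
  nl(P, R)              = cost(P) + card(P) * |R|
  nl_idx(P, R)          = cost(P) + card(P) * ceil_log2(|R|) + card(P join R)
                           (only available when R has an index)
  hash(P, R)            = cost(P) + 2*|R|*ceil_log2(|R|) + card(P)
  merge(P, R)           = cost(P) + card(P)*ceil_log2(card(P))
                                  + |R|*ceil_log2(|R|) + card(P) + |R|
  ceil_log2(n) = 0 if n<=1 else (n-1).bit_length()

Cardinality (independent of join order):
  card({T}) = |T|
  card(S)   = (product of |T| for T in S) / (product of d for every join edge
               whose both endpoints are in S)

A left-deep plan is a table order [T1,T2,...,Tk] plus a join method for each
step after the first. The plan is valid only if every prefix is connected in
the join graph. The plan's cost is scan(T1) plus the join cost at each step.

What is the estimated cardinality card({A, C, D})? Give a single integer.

40000

Tables in S: A(60), C(20), D(200)
Edges inside S: C-A(d=3), A-D(d=2)
numerator = 60 * 20 * 200 = 240000
denominator = 3 * 2 = 6
card(S) = 240000 / 6 = 40000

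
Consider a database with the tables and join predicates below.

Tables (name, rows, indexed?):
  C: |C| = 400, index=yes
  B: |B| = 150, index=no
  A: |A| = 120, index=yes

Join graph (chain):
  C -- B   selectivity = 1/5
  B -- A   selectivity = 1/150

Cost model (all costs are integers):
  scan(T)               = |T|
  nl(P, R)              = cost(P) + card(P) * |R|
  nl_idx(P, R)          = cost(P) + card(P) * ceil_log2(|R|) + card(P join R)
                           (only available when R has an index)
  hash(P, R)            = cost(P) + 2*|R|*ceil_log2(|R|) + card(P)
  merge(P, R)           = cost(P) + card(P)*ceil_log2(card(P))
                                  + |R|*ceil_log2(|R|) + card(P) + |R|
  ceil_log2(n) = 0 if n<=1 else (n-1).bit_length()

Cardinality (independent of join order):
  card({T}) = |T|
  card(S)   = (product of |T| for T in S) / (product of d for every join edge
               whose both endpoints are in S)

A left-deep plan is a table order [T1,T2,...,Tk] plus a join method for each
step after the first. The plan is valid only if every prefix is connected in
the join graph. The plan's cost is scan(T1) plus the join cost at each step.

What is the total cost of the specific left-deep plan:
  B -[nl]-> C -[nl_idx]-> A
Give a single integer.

153750

step 1: scan B: cost=150, card=150
step 2: join C via nl
    card(P join C) = 150*400/(5) = 12000
    cost = 150 + 150*400 = 60150
step 3: join A via nl_idx
    card(P join A) = 12000*120/(150) = 9600
    cost = 60150 + 12000*7 + 9600 = 153750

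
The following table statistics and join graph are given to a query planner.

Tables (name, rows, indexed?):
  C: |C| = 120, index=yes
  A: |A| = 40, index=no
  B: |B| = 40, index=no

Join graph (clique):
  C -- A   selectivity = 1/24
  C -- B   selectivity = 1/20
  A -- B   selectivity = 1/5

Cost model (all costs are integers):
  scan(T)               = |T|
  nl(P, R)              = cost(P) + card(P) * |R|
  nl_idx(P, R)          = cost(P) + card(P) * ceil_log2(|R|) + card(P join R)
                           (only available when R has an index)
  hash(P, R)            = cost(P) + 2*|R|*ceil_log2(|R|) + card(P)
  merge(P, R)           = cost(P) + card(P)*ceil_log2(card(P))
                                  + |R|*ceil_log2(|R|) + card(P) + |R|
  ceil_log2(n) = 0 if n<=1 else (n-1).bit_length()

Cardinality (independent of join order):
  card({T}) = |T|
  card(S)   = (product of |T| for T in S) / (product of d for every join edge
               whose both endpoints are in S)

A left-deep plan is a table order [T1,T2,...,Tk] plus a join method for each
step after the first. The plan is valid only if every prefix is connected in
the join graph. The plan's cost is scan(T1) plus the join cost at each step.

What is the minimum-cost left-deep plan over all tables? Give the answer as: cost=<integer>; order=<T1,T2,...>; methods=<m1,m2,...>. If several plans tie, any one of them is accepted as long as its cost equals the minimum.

cost=1200; order=A,C,B; methods=nl_idx,hash

Selinger DP (subsets sized 1..n):
  {C}: scan cost=120, card=120
  {A}: scan cost=40, card=40
  {B}: scan cost=40, card=40
  {AC}: card=200; try (C,nl_idx)→520, (A,hash)→720, (C,merge)→1280, (A,merge)→1360, (C,hash)→1760, (C,nl)→4840 …(+1); best=520 via (C,nl_idx)
  {BC}: card=240; try (C,nl_idx)→560, (B,hash)→720, (C,merge)→1280, (B,merge)→1360, (C,hash)→1760, (C,nl)→4840 …(+1); best=560 via (C,nl_idx)
  {AB}: card=320; try (B,hash)→560, (A,hash)→560, (B,merge)→600, (A,merge)→600, (B,nl)→1640, (A,nl)→1640; best=560 via (B,hash)
  {ABC}: card=80; try (B,hash)→1200, (A,hash)→1280, (C,hash)→2560, (B,merge)→2600, (C,nl_idx)→2880, (A,merge)→3000 …(+4); best=1200 via (B,hash)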